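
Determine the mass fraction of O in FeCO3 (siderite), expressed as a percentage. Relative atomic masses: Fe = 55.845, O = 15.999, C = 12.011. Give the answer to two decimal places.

Formula mass = 1*55.845 + 1*12.011 + 3*15.999 = 115.853 g/mol, of which 47.997 g is O.
So O makes up 47.997/115.853 = 0.4143 of the mass, i.e. 41.43%.

41.43 weight percent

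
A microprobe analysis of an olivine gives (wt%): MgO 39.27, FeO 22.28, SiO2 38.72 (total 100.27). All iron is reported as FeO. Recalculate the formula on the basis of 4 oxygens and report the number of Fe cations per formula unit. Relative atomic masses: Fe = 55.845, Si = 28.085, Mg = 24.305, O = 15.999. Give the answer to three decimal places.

MgO: 39.27/40.304 = 0.97434 mol → 0.97434 mol Mg, 0.97434 mol O.
FeO: 22.28/71.844 = 0.31012 mol → 0.31012 mol Fe, 0.31012 mol O.
SiO2: 38.72/60.083 = 0.64444 mol → 0.64444 mol Si, 1.28888 mol O.
Total oxygen = 2.57334 mol. Normalization factor = 4/2.57334 = 1.55440.
Fe per 4 O = 0.31012 × 1.55440 = 0.482.

0.482 Fe apfu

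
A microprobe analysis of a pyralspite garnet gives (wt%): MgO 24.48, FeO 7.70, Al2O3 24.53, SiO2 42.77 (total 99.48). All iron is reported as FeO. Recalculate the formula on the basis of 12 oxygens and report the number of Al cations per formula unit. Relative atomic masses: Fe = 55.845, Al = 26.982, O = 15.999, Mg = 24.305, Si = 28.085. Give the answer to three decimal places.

2.019 Al apfu

MgO (M=40.304): mol = 0.60738; Mg = 0.60738, O = 0.60738.
FeO (M=71.844): mol = 0.10718; Fe = 0.10718, O = 0.10718.
Al2O3 (M=101.961): mol = 0.24058; Al = 0.48116, O = 0.72174.
SiO2 (M=60.083): mol = 0.71185; Si = 0.71185, O = 1.42370.
ΣO = 2.86000; factor = 12/ΣO = 4.19580.
Al apfu = 0.48116 × 4.19580 = 2.019.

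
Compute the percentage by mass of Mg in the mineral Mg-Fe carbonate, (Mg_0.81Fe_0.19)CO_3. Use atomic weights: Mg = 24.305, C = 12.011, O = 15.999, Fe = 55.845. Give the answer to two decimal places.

21.80 wt%

M((Mg_0.81Fe_0.19)CO_3) = 90.306 g/mol.
Mg contributes 0.81 × 24.305 = 19.687 g per mole.
19.687/90.306 = 0.2180 → 21.80%.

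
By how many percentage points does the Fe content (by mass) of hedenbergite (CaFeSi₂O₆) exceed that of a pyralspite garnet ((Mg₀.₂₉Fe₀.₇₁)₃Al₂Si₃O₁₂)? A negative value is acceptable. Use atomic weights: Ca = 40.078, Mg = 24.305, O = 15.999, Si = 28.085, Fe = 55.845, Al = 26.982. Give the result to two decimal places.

First mineral: 55.845 g Fe in 248.087 g formula = 22.51 wt% Fe.
Second mineral: 118.950 g Fe in 470.302 g formula = 25.29 wt% Fe.
22.51% − 25.29% gives a difference of -2.78 percentage points.

-2.78 percentage points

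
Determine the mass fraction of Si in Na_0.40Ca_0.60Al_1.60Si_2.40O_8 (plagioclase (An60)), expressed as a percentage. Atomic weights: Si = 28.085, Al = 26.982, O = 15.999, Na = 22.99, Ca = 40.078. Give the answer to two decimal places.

24.80 wt%

Formula mass = 0.40*22.99 + 0.60*40.078 + 1.60*26.982 + 2.40*28.085 + 8*15.999 = 271.810 g/mol, of which 67.404 g is Si.
So Si makes up 67.404/271.810 = 0.2480 of the mass, i.e. 24.80%.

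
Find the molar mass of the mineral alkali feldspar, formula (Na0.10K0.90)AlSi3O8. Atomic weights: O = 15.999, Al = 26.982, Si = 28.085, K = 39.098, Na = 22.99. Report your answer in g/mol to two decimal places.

The formula mass is the sum 0.10(22.99) + 0.90(39.098) + 1(26.982) + 3(28.085) + 8(15.999).

276.72 g/mol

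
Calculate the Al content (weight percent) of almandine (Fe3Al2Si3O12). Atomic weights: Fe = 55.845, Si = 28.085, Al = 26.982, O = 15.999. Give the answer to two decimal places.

10.84 weight percent

Molar mass of Fe3Al2Si3O12: 3·55.845 + 2·26.982 + 3·28.085 + 12·15.999 = 497.742 g/mol.
Mass of Al per formula unit: 2 × 26.982 = 53.964 g.
Weight fraction Al = 53.964 / 497.742 = 0.1084.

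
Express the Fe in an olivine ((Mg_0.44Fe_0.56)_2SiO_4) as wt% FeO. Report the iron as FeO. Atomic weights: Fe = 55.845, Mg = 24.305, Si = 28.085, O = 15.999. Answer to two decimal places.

Molar mass of (Mg_0.44Fe_0.56)_2SiO_4 = 0.88·24.305 + 1.12·55.845 + 1·28.085 + 4·15.999 = 176.016 g/mol.
Each formula unit contains 1.12 Fe, equivalent to 1.12/1 = 1.1200 mol FeO.
M(FeO) = 1×55.845 + 1×15.999 = 71.844 g/mol.
Mass of FeO per formula unit = 1.1200 × 71.844 = 80.465 g.
FeO wt% = 80.465 / 176.016 × 100 = 45.71%.

45.71 wt%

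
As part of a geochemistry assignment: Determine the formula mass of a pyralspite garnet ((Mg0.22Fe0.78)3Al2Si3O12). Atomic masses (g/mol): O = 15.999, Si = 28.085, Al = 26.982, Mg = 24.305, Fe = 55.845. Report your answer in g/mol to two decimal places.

The formula mass is the sum 0.66×24.305 + 2.34×55.845 + 2×26.982 + 3×28.085 + 12×15.999.

476.93 g/mol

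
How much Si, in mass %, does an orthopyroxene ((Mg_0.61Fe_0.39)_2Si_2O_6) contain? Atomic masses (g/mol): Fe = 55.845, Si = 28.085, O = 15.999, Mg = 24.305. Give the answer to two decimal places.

24.92 mass %

Molar mass of (Mg_0.61Fe_0.39)_2Si_2O_6: 1.22×24.305 + 0.78×55.845 + 2×28.085 + 6×15.999 = 225.375 g/mol.
Mass of Si per formula unit: 2 × 28.085 = 56.170 g.
Weight fraction Si = 56.170 / 225.375 = 0.2492.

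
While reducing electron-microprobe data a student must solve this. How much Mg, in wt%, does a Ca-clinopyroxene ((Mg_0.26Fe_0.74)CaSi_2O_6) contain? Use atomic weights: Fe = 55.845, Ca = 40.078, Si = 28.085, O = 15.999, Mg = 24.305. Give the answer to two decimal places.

Formula mass = 0.26×24.305 + 0.74×55.845 + 1×40.078 + 2×28.085 + 6×15.999 = 239.887 g/mol, of which 6.319 g is Mg.
So Mg makes up 6.319/239.887 = 0.0263 of the mass, i.e. 2.63%.

2.63 wt%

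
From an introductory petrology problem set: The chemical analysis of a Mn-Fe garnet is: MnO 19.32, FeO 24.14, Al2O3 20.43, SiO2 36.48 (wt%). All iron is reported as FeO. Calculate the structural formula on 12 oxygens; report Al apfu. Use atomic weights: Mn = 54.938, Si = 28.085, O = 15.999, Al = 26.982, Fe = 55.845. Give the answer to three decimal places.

MnO (M=70.937): mol = 0.27235; Mn = 0.27235, O = 0.27235.
FeO (M=71.844): mol = 0.33601; Fe = 0.33601, O = 0.33601.
Al2O3 (M=101.961): mol = 0.20037; Al = 0.40074, O = 0.60111.
SiO2 (M=60.083): mol = 0.60716; Si = 0.60716, O = 1.21432.
ΣO = 2.42379; factor = 12/ΣO = 4.95092.
Al apfu = 0.40074 × 4.95092 = 1.984.

1.984 Al apfu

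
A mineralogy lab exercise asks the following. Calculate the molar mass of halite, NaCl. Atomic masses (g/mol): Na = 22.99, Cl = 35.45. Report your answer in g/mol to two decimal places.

58.44 g/mol

The formula mass is the sum 1×22.99 + 1×35.45.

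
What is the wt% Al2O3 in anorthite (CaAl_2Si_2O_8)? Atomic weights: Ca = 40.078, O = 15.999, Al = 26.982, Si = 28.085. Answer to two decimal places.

Formula mass = 278.204 g/mol.
2 Al → 1.0000 mol Al2O3 per formula unit; M(Al2O3) = 101.961, so Al2O3 mass = 101.961 g.
101.961/278.204 × 100 = 36.65 wt%.

36.65 wt%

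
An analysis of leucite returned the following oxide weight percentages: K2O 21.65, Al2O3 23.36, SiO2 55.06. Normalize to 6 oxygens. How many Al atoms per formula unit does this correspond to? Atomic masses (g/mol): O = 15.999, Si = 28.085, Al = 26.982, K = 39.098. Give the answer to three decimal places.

K2O (M=94.195): mol = 0.22984; K = 0.45968, O = 0.22984.
Al2O3 (M=101.961): mol = 0.22911; Al = 0.45822, O = 0.68733.
SiO2 (M=60.083): mol = 0.91640; Si = 0.91640, O = 1.83280.
ΣO = 2.74997; factor = 6/ΣO = 2.18184.
Al apfu = 0.45822 × 2.18184 = 1.000.

1.000 Al apfu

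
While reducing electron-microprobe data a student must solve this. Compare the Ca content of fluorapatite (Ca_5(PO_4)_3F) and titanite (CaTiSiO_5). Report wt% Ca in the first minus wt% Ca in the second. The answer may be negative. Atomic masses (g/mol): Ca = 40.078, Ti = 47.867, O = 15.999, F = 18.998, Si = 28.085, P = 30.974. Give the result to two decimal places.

19.29 percentage points

First mineral: 200.390 g Ca in 504.298 g formula = 39.74 wt% Ca.
Second mineral: 40.078 g Ca in 196.025 g formula = 20.45 wt% Ca.
39.74% − 20.45% gives a difference of 19.29 percentage points.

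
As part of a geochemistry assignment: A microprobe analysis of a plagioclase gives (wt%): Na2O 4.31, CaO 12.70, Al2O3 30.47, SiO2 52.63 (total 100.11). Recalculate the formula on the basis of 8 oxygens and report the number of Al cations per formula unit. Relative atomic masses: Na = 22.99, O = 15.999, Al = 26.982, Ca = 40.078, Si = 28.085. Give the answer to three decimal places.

4.31 wt% Na2O ÷ 61.979 g/mol = 0.06954 mol, giving 0.13908 Na and 0.06954 O.
12.70 wt% CaO ÷ 56.077 g/mol = 0.22647 mol, giving 0.22647 Ca and 0.22647 O.
30.47 wt% Al2O3 ÷ 101.961 g/mol = 0.29884 mol, giving 0.59768 Al and 0.89652 O.
52.63 wt% SiO2 ÷ 60.083 g/mol = 0.87595 mol, giving 0.87595 Si and 1.75190 O.
Oxygen sums to 2.94443; scaling by 8/2.94443 = 2.71699 puts the formula on 8 O.
Al: 0.59768 × 2.71699 = 1.624 atoms per formula unit.

1.624 Al apfu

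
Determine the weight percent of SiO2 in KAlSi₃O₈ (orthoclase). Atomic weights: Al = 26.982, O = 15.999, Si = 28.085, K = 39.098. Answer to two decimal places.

64.76 wt%

Molar mass of KAlSi₃O₈ = 1·39.098 + 1·26.982 + 3·28.085 + 8·15.999 = 278.327 g/mol.
Each formula unit contains 3 Si, equivalent to 3/1 = 3.0000 mol SiO2.
M(SiO2) = 1×28.085 + 2×15.999 = 60.083 g/mol.
Mass of SiO2 per formula unit = 3.0000 × 60.083 = 180.249 g.
SiO2 wt% = 180.249 / 278.327 × 100 = 64.76%.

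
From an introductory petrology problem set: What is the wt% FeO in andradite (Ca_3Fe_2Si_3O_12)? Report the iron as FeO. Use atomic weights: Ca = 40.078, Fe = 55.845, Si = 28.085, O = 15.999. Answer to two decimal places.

28.28 wt%

M(Ca_3Fe_2Si_3O_12) = 508.167 g/mol; M(FeO) = 71.844 g/mol.
Moles FeO per formula unit = 2 Fe ÷ 1 = 2.0000.
FeO fraction = (2.0000 × 71.844) / 508.167 = 143.688/508.167 = 0.2828.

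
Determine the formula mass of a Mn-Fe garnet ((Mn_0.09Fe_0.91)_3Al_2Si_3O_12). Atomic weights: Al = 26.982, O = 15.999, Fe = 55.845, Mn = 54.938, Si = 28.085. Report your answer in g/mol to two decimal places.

497.50 g/mol

M = 0.27(54.938) + 2.73(55.845) + 2(26.982) + 3(28.085) + 12(15.999)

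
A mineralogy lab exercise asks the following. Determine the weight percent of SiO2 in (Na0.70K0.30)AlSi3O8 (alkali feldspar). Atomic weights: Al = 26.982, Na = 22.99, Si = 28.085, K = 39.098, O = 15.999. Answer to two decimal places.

67.50 wt%

M((Na0.70K0.30)AlSi3O8) = 267.051 g/mol; M(SiO2) = 60.083 g/mol.
Moles SiO2 per formula unit = 3 Si ÷ 1 = 3.0000.
SiO2 fraction = (3.0000 × 60.083) / 267.051 = 180.249/267.051 = 0.6750.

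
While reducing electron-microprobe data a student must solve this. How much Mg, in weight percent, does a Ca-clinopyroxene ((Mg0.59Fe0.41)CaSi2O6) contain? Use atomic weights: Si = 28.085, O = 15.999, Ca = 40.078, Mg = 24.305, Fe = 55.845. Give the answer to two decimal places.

Formula mass = 0.59*24.305 + 0.41*55.845 + 1*40.078 + 2*28.085 + 6*15.999 = 229.478 g/mol, of which 14.340 g is Mg.
So Mg makes up 14.340/229.478 = 0.0625 of the mass, i.e. 6.25%.

6.25 weight percent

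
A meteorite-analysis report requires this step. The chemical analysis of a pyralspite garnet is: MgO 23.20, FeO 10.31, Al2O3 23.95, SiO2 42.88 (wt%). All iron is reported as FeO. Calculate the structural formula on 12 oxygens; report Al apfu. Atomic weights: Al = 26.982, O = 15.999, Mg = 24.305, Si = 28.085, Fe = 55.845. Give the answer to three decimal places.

23.20 wt% MgO ÷ 40.304 g/mol = 0.57563 mol, giving 0.57563 Mg and 0.57563 O.
10.31 wt% FeO ÷ 71.844 g/mol = 0.14351 mol, giving 0.14351 Fe and 0.14351 O.
23.95 wt% Al2O3 ÷ 101.961 g/mol = 0.23489 mol, giving 0.46978 Al and 0.70467 O.
42.88 wt% SiO2 ÷ 60.083 g/mol = 0.71368 mol, giving 0.71368 Si and 1.42736 O.
Oxygen sums to 2.85117; scaling by 12/2.85117 = 4.20880 puts the formula on 12 O.
Al: 0.46978 × 4.20880 = 1.977 atoms per formula unit.

1.977 Al apfu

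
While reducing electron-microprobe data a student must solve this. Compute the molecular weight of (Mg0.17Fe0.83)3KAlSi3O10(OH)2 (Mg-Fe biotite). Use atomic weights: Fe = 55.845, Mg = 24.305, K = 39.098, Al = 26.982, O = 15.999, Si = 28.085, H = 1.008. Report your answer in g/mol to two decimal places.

M = 0.51·24.305 + 2.49·55.845 + 1·39.098 + 1·26.982 + 3·28.085 + 12·15.999 + 2·1.008

495.79 g/mol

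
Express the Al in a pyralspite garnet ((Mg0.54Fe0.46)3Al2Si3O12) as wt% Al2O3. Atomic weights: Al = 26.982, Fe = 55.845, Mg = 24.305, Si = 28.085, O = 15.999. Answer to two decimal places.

Molar mass of (Mg0.54Fe0.46)3Al2Si3O12 = 1.62*24.305 + 1.38*55.845 + 2*26.982 + 3*28.085 + 12*15.999 = 446.647 g/mol.
Each formula unit contains 2 Al, equivalent to 2/2 = 1.0000 mol Al2O3.
M(Al2O3) = 2×26.982 + 3×15.999 = 101.961 g/mol.
Mass of Al2O3 per formula unit = 1.0000 × 101.961 = 101.961 g.
Al2O3 wt% = 101.961 / 446.647 × 100 = 22.83%.

22.83 wt%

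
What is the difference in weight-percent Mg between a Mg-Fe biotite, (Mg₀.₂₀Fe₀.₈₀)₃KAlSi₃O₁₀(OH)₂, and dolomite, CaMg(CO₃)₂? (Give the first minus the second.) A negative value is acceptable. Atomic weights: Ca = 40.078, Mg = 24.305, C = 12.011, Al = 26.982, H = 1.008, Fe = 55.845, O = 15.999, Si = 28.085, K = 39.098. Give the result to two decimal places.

-10.22 percentage points

Mg in (Mg₀.₂₀Fe₀.₈₀)₃KAlSi₃O₁₀(OH)₂: molar mass 492.950 g/mol; 0.60×24.305 = 14.583 g → 2.96 wt%.
Mg in CaMg(CO₃)₂: molar mass 184.399 g/mol; 1×24.305 = 24.305 g → 13.18 wt%.
Difference = 2.96 − 13.18 = -10.22 percentage points.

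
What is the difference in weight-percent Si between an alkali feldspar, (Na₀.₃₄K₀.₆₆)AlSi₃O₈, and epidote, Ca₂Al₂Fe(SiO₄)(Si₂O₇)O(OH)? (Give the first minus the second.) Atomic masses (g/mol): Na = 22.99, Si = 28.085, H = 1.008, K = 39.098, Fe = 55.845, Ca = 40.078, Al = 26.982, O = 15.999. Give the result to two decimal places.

First mineral: 84.255 g Si in 272.850 g formula = 30.88 wt% Si.
Second mineral: 84.255 g Si in 483.215 g formula = 17.44 wt% Si.
30.88% − 17.44% gives a difference of 13.44 percentage points.

13.44 percentage points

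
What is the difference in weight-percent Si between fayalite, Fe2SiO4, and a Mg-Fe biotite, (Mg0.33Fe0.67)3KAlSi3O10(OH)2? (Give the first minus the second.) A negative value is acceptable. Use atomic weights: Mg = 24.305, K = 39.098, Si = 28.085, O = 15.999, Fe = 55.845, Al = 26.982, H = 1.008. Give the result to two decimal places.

M(Fe2SiO4) = 203.771 g/mol, so wt% Si = 28.085/203.771 × 100 = 13.78%.
M((Mg0.33Fe0.67)3KAlSi3O10(OH)2) = 480.649 g/mol, so wt% Si = 84.255/480.649 × 100 = 17.53%.
13.78 − 17.53 = -3.75 pp.

-3.75 percentage points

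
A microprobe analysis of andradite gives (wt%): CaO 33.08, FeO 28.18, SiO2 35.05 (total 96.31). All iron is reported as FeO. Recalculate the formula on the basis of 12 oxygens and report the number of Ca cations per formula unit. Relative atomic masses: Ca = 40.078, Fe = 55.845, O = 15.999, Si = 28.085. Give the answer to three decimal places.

3.294 Ca apfu

CaO (M=56.077): mol = 0.58990; Ca = 0.58990, O = 0.58990.
FeO (M=71.844): mol = 0.39224; Fe = 0.39224, O = 0.39224.
SiO2 (M=60.083): mol = 0.58336; Si = 0.58336, O = 1.16672.
ΣO = 2.14886; factor = 12/ΣO = 5.58436.
Ca apfu = 0.58990 × 5.58436 = 3.294.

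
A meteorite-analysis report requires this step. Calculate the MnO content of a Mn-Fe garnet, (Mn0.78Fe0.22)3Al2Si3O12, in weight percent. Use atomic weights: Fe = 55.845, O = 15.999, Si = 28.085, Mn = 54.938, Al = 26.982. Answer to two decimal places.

33.49 wt%

Formula mass = 495.620 g/mol.
2.34 Mn → 2.3400 mol MnO per formula unit; M(MnO) = 70.937, so MnO mass = 165.993 g.
165.993/495.620 × 100 = 33.49 wt%.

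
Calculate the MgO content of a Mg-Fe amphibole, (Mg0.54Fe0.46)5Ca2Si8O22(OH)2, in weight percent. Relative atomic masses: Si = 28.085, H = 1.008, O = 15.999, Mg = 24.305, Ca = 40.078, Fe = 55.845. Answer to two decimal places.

Molar mass of (Mg0.54Fe0.46)5Ca2Si8O22(OH)2 = 2.70*24.305 + 2.30*55.845 + 2*40.078 + 8*28.085 + 24*15.999 + 2*1.008 = 884.895 g/mol.
Each formula unit contains 2.70 Mg, equivalent to 2.70/1 = 2.7000 mol MgO.
M(MgO) = 1×24.305 + 1×15.999 = 40.304 g/mol.
Mass of MgO per formula unit = 2.7000 × 40.304 = 108.821 g.
MgO wt% = 108.821 / 884.895 × 100 = 12.30%.

12.30 wt%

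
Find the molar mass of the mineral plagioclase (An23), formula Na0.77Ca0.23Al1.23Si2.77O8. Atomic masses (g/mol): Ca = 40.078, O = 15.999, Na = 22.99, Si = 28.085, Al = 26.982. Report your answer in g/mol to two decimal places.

The formula mass is the sum 0.77·22.99 + 0.23·40.078 + 1.23·26.982 + 2.77·28.085 + 8·15.999.

265.90 g/mol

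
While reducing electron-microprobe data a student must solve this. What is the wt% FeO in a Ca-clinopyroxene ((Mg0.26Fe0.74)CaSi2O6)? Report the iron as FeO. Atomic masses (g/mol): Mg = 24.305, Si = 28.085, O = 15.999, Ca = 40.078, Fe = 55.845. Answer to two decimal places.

Molar mass of (Mg0.26Fe0.74)CaSi2O6 = 0.26×24.305 + 0.74×55.845 + 1×40.078 + 2×28.085 + 6×15.999 = 239.887 g/mol.
Each formula unit contains 0.74 Fe, equivalent to 0.74/1 = 0.7400 mol FeO.
M(FeO) = 1×55.845 + 1×15.999 = 71.844 g/mol.
Mass of FeO per formula unit = 0.7400 × 71.844 = 53.165 g.
FeO wt% = 53.165 / 239.887 × 100 = 22.16%.

22.16 wt%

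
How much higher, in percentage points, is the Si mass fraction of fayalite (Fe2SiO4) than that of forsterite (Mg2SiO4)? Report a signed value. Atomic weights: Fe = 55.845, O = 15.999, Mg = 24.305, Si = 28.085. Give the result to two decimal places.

-6.18 percentage points

M(Fe2SiO4) = 203.771 g/mol, so wt% Si = 28.085/203.771 × 100 = 13.78%.
M(Mg2SiO4) = 140.691 g/mol, so wt% Si = 28.085/140.691 × 100 = 19.96%.
13.78 − 19.96 = -6.18 pp.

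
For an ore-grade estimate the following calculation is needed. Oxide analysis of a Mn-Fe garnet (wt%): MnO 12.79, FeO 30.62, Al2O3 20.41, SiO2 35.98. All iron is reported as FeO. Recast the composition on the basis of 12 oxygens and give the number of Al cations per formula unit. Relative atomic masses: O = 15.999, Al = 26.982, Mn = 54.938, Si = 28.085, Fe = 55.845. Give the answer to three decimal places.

MnO: 12.79/70.937 = 0.18030 mol → 0.18030 mol Mn, 0.18030 mol O.
FeO: 30.62/71.844 = 0.42620 mol → 0.42620 mol Fe, 0.42620 mol O.
Al2O3: 20.41/101.961 = 0.20017 mol → 0.40034 mol Al, 0.60051 mol O.
SiO2: 35.98/60.083 = 0.59884 mol → 0.59884 mol Si, 1.19768 mol O.
Total oxygen = 2.40469 mol. Normalization factor = 12/2.40469 = 4.99025.
Al per 12 O = 0.40034 × 4.99025 = 1.998.

1.998 Al apfu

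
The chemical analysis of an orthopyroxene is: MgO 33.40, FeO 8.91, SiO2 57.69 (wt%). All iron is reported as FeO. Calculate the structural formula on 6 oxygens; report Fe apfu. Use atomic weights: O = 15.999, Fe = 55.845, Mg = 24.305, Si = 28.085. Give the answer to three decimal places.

0.259 Fe apfu

MgO: 33.40/40.304 = 0.82870 mol → 0.82870 mol Mg, 0.82870 mol O.
FeO: 8.91/71.844 = 0.12402 mol → 0.12402 mol Fe, 0.12402 mol O.
SiO2: 57.69/60.083 = 0.96017 mol → 0.96017 mol Si, 1.92034 mol O.
Total oxygen = 2.87306 mol. Normalization factor = 6/2.87306 = 2.08837.
Fe per 6 O = 0.12402 × 2.08837 = 0.259.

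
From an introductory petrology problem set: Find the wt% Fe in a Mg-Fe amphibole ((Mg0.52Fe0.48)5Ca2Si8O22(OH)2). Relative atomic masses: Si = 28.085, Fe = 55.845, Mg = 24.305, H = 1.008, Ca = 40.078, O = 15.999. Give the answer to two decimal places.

Molar mass of (Mg0.52Fe0.48)5Ca2Si8O22(OH)2: 2.60*24.305 + 2.40*55.845 + 2*40.078 + 8*28.085 + 24*15.999 + 2*1.008 = 888.049 g/mol.
Mass of Fe per formula unit: 2.40 × 55.845 = 134.028 g.
Weight fraction Fe = 134.028 / 888.049 = 0.1509.

15.09 mass %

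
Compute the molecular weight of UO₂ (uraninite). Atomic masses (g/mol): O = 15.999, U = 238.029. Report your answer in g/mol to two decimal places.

U: 1 × 238.029 = 238.0290
O: 2 × 15.999 = 31.9980
Summing the contributions gives the formula mass.

270.03 g/mol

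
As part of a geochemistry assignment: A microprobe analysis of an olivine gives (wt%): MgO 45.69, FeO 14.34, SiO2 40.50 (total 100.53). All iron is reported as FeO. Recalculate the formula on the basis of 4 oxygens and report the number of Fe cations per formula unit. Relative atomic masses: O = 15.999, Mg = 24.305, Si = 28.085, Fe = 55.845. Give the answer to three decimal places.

0.298 Fe apfu

45.69 wt% MgO ÷ 40.304 g/mol = 1.13363 mol, giving 1.13363 Mg and 1.13363 O.
14.34 wt% FeO ÷ 71.844 g/mol = 0.19960 mol, giving 0.19960 Fe and 0.19960 O.
40.50 wt% SiO2 ÷ 60.083 g/mol = 0.67407 mol, giving 0.67407 Si and 1.34814 O.
Oxygen sums to 2.68137; scaling by 4/2.68137 = 1.49177 puts the formula on 4 O.
Fe: 0.19960 × 1.49177 = 0.298 atoms per formula unit.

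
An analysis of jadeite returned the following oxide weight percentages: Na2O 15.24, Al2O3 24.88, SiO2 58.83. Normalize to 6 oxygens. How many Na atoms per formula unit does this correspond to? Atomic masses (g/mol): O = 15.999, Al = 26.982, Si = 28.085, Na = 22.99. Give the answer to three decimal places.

Na2O: 15.24/61.979 = 0.24589 mol → 0.49178 mol Na, 0.24589 mol O.
Al2O3: 24.88/101.961 = 0.24401 mol → 0.48802 mol Al, 0.73203 mol O.
SiO2: 58.83/60.083 = 0.97915 mol → 0.97915 mol Si, 1.95830 mol O.
Total oxygen = 2.93622 mol. Normalization factor = 6/2.93622 = 2.04344.
Na per 6 O = 0.49178 × 2.04344 = 1.005.

1.005 Na apfu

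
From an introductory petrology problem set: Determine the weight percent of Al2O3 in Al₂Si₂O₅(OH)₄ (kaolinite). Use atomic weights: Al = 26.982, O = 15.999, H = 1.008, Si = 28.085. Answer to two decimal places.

39.50 wt%

M(Al₂Si₂O₅(OH)₄) = 258.157 g/mol; M(Al2O3) = 101.961 g/mol.
Moles Al2O3 per formula unit = 2 Al ÷ 2 = 1.0000.
Al2O3 fraction = (1.0000 × 101.961) / 258.157 = 101.961/258.157 = 0.3950.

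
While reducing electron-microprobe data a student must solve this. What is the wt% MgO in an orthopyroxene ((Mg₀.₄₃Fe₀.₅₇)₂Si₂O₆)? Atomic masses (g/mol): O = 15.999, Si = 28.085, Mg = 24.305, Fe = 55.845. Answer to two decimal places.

M((Mg₀.₄₃Fe₀.₅₇)₂Si₂O₆) = 236.730 g/mol; M(MgO) = 40.304 g/mol.
Moles MgO per formula unit = 0.86 Mg ÷ 1 = 0.8600.
MgO fraction = (0.8600 × 40.304) / 236.730 = 34.661/236.730 = 0.1464.

14.64 wt%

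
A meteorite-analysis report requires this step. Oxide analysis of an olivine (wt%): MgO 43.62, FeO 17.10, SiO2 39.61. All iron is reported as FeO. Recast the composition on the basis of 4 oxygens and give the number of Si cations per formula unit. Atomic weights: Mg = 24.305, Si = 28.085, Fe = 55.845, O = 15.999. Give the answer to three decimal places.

43.62 wt% MgO ÷ 40.304 g/mol = 1.08227 mol, giving 1.08227 Mg and 1.08227 O.
17.10 wt% FeO ÷ 71.844 g/mol = 0.23802 mol, giving 0.23802 Fe and 0.23802 O.
39.61 wt% SiO2 ÷ 60.083 g/mol = 0.65925 mol, giving 0.65925 Si and 1.31850 O.
Oxygen sums to 2.63879; scaling by 4/2.63879 = 1.51585 puts the formula on 4 O.
Si: 0.65925 × 1.51585 = 0.999 atoms per formula unit.

0.999 Si apfu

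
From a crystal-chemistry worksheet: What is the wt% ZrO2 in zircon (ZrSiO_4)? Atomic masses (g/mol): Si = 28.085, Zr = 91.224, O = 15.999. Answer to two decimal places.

Formula mass = 183.305 g/mol.
1 Zr → 1.0000 mol ZrO2 per formula unit; M(ZrO2) = 123.222, so ZrO2 mass = 123.222 g.
123.222/183.305 × 100 = 67.22 wt%.

67.22 wt%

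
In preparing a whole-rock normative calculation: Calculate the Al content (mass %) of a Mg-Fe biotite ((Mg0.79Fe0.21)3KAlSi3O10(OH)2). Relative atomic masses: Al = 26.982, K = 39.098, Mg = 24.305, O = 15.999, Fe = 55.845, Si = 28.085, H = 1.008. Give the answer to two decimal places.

Formula mass = 2.37*24.305 + 0.63*55.845 + 1*39.098 + 1*26.982 + 3*28.085 + 12*15.999 + 2*1.008 = 437.124 g/mol, of which 26.982 g is Al.
So Al makes up 26.982/437.124 = 0.0617 of the mass, i.e. 6.17%.

6.17 mass %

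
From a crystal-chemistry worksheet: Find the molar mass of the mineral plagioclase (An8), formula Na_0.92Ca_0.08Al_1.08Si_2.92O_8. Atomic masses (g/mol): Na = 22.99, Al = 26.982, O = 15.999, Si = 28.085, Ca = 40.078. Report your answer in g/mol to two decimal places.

M = 0.92(22.99) + 0.08(40.078) + 1.08(26.982) + 2.92(28.085) + 8(15.999)

263.50 g/mol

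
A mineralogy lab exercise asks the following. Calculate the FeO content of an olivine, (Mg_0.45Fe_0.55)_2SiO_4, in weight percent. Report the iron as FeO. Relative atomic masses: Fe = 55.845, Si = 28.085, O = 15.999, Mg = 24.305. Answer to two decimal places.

Formula mass = 175.385 g/mol.
1.10 Fe → 1.1000 mol FeO per formula unit; M(FeO) = 71.844, so FeO mass = 79.028 g.
79.028/175.385 × 100 = 45.06 wt%.

45.06 wt%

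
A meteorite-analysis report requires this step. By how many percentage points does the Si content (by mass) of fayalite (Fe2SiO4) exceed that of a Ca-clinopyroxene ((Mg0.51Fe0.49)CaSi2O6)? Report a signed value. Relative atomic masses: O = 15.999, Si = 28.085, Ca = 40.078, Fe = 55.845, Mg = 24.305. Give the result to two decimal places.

M(Fe2SiO4) = 203.771 g/mol, so wt% Si = 28.085/203.771 × 100 = 13.78%.
M((Mg0.51Fe0.49)CaSi2O6) = 232.002 g/mol, so wt% Si = 56.170/232.002 × 100 = 24.21%.
13.78 − 24.21 = -10.43 pp.

-10.43 percentage points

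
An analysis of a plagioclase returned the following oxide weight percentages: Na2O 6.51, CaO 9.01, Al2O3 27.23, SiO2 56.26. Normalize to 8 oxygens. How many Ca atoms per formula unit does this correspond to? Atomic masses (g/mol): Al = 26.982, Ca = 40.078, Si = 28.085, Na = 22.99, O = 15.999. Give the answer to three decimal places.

Na2O: 6.51/61.979 = 0.10504 mol → 0.21008 mol Na, 0.10504 mol O.
CaO: 9.01/56.077 = 0.16067 mol → 0.16067 mol Ca, 0.16067 mol O.
Al2O3: 27.23/101.961 = 0.26706 mol → 0.53412 mol Al, 0.80118 mol O.
SiO2: 56.26/60.083 = 0.93637 mol → 0.93637 mol Si, 1.87274 mol O.
Total oxygen = 2.93963 mol. Normalization factor = 8/2.93963 = 2.72143.
Ca per 8 O = 0.16067 × 2.72143 = 0.437.

0.437 Ca apfu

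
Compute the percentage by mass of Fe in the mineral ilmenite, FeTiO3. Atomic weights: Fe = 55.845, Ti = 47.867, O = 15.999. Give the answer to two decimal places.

36.81 weight percent

Molar mass of FeTiO3: 1*55.845 + 1*47.867 + 3*15.999 = 151.709 g/mol.
Mass of Fe per formula unit: 1 × 55.845 = 55.845 g.
Weight fraction Fe = 55.845 / 151.709 = 0.3681.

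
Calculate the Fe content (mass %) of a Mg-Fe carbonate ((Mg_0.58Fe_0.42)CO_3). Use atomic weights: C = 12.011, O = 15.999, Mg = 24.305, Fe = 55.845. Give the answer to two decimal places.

Formula mass = 0.58*24.305 + 0.42*55.845 + 1*12.011 + 3*15.999 = 97.560 g/mol, of which 23.455 g is Fe.
So Fe makes up 23.455/97.560 = 0.2404 of the mass, i.e. 24.04%.

24.04 mass %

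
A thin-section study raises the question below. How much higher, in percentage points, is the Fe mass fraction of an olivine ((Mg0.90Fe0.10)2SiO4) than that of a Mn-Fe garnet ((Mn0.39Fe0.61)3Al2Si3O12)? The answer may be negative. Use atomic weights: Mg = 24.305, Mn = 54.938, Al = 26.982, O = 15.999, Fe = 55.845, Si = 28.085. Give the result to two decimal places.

First mineral: 11.169 g Fe in 146.999 g formula = 7.60 wt% Fe.
Second mineral: 102.196 g Fe in 496.681 g formula = 20.58 wt% Fe.
7.60% − 20.58% gives a difference of -12.98 percentage points.

-12.98 percentage points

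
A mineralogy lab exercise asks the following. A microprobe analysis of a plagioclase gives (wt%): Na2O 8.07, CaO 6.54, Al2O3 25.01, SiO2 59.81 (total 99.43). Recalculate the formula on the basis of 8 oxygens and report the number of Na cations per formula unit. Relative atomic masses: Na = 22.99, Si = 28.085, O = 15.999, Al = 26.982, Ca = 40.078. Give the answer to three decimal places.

Na2O: 8.07/61.979 = 0.13021 mol → 0.26042 mol Na, 0.13021 mol O.
CaO: 6.54/56.077 = 0.11663 mol → 0.11663 mol Ca, 0.11663 mol O.
Al2O3: 25.01/101.961 = 0.24529 mol → 0.49058 mol Al, 0.73587 mol O.
SiO2: 59.81/60.083 = 0.99546 mol → 0.99546 mol Si, 1.99092 mol O.
Total oxygen = 2.97363 mol. Normalization factor = 8/2.97363 = 2.69031.
Na per 8 O = 0.26042 × 2.69031 = 0.701.

0.701 Na apfu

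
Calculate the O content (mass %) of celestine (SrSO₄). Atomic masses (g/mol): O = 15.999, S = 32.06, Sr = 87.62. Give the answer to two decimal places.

34.84 mass %

Formula mass = 1*87.62 + 1*32.06 + 4*15.999 = 183.676 g/mol, of which 63.996 g is O.
So O makes up 63.996/183.676 = 0.3484 of the mass, i.e. 34.84%.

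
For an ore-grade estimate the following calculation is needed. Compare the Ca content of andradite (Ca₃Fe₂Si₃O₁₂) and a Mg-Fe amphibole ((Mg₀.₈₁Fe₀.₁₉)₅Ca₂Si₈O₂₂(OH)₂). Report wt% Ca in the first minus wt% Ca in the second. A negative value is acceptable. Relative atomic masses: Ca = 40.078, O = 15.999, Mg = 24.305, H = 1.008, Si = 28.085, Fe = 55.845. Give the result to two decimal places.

Ca in Ca₃Fe₂Si₃O₁₂: molar mass 508.167 g/mol; 3×40.078 = 120.234 g → 23.66 wt%.
Ca in (Mg₀.₈₁Fe₀.₁₉)₅Ca₂Si₈O₂₂(OH)₂: molar mass 842.316 g/mol; 2×40.078 = 80.156 g → 9.52 wt%.
Difference = 23.66 − 9.52 = 14.14 percentage points.

14.14 percentage points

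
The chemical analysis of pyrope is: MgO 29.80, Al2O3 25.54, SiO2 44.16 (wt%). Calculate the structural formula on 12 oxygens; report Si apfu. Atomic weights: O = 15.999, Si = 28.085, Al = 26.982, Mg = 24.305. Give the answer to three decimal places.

2.979 Si apfu

29.80 wt% MgO ÷ 40.304 g/mol = 0.73938 mol, giving 0.73938 Mg and 0.73938 O.
25.54 wt% Al2O3 ÷ 101.961 g/mol = 0.25049 mol, giving 0.50098 Al and 0.75147 O.
44.16 wt% SiO2 ÷ 60.083 g/mol = 0.73498 mol, giving 0.73498 Si and 1.46996 O.
Oxygen sums to 2.96081; scaling by 12/2.96081 = 4.05294 puts the formula on 12 O.
Si: 0.73498 × 4.05294 = 2.979 atoms per formula unit.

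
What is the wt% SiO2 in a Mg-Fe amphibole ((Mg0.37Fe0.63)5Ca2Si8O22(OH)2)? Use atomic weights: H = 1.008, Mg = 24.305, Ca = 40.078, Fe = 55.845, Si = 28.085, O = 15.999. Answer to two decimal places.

52.72 wt%

Formula mass = 911.704 g/mol.
8 Si → 8.0000 mol SiO2 per formula unit; M(SiO2) = 60.083, so SiO2 mass = 480.664 g.
480.664/911.704 × 100 = 52.72 wt%.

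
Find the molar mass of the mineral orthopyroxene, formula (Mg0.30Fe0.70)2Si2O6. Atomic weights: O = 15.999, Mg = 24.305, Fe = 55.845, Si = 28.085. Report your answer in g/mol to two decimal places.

M = 0.60×24.305 + 1.40×55.845 + 2×28.085 + 6×15.999

244.93 g/mol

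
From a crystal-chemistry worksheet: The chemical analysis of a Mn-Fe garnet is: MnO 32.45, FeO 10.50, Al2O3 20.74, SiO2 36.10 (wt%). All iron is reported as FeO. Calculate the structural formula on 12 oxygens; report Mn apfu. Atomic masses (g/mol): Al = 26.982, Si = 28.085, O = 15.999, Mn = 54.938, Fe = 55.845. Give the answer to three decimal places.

2.273 Mn apfu

MnO: 32.45/70.937 = 0.45745 mol → 0.45745 mol Mn, 0.45745 mol O.
FeO: 10.50/71.844 = 0.14615 mol → 0.14615 mol Fe, 0.14615 mol O.
Al2O3: 20.74/101.961 = 0.20341 mol → 0.40682 mol Al, 0.61023 mol O.
SiO2: 36.10/60.083 = 0.60084 mol → 0.60084 mol Si, 1.20168 mol O.
Total oxygen = 2.41551 mol. Normalization factor = 12/2.41551 = 4.96789.
Mn per 12 O = 0.45745 × 4.96789 = 2.273.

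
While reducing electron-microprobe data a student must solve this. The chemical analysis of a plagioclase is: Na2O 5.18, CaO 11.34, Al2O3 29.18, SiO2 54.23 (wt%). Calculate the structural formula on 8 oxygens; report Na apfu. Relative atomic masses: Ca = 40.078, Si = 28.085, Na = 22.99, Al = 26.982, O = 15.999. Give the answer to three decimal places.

Na2O (M=61.979): mol = 0.08358; Na = 0.16716, O = 0.08358.
CaO (M=56.077): mol = 0.20222; Ca = 0.20222, O = 0.20222.
Al2O3 (M=101.961): mol = 0.28619; Al = 0.57238, O = 0.85857.
SiO2 (M=60.083): mol = 0.90258; Si = 0.90258, O = 1.80516.
ΣO = 2.94953; factor = 8/ΣO = 2.71230.
Na apfu = 0.16716 × 2.71230 = 0.453.

0.453 Na apfu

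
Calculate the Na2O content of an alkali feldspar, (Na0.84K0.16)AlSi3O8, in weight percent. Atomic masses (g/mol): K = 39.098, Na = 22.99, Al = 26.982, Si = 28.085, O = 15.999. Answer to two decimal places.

Formula mass = 264.796 g/mol.
0.84 Na → 0.4200 mol Na2O per formula unit; M(Na2O) = 61.979, so Na2O mass = 26.031 g.
26.031/264.796 × 100 = 9.83 wt%.

9.83 wt%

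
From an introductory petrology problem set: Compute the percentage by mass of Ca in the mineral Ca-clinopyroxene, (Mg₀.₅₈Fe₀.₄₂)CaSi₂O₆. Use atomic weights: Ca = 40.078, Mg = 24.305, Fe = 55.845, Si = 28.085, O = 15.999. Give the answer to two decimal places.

M((Mg₀.₅₈Fe₀.₄₂)CaSi₂O₆) = 229.794 g/mol.
Ca contributes 1 × 40.078 = 40.078 g per mole.
40.078/229.794 = 0.1744 → 17.44%.

17.44 weight percent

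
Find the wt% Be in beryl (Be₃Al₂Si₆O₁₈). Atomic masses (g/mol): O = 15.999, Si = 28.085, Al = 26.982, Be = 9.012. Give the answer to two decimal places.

5.03 wt%

M(Be₃Al₂Si₆O₁₈) = 537.492 g/mol.
Be contributes 3 × 9.012 = 27.036 g per mole.
27.036/537.492 = 0.0503 → 5.03%.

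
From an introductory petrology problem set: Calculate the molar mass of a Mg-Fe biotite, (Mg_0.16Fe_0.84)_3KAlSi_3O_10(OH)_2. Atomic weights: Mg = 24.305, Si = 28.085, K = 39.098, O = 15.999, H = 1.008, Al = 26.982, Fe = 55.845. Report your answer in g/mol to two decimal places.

Mg: 0.48 × 24.305 = 11.6664
Fe: 2.52 × 55.845 = 140.7294
K: 1 × 39.098 = 39.0980
Al: 1 × 26.982 = 26.9820
Si: 3 × 28.085 = 84.2550
O: 12 × 15.999 = 191.9880
H: 2 × 1.008 = 2.0160
Summing the contributions gives the formula mass.

496.73 g/mol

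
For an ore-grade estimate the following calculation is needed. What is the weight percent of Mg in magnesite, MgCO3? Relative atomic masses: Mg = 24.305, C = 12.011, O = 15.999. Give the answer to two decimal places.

28.83 wt%

M(MgCO3) = 84.313 g/mol.
Mg contributes 1 × 24.305 = 24.305 g per mole.
24.305/84.313 = 0.2883 → 28.83%.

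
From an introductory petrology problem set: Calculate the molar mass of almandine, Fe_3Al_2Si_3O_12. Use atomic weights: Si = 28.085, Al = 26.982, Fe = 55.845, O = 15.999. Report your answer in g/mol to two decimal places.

The formula mass is the sum 3(55.845) + 2(26.982) + 3(28.085) + 12(15.999).

497.74 g/mol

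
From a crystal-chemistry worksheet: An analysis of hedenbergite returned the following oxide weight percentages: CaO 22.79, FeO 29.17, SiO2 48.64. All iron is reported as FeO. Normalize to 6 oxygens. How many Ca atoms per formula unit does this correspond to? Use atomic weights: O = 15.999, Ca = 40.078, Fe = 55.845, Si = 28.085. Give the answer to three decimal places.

1.003 Ca apfu

CaO (M=56.077): mol = 0.40641; Ca = 0.40641, O = 0.40641.
FeO (M=71.844): mol = 0.40602; Fe = 0.40602, O = 0.40602.
SiO2 (M=60.083): mol = 0.80955; Si = 0.80955, O = 1.61910.
ΣO = 2.43153; factor = 6/ΣO = 2.46758.
Ca apfu = 0.40641 × 2.46758 = 1.003.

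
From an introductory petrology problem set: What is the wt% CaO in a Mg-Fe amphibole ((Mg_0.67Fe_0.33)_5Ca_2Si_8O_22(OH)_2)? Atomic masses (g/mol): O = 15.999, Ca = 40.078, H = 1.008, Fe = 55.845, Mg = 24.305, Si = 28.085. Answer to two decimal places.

12.97 wt%

Molar mass of (Mg_0.67Fe_0.33)_5Ca_2Si_8O_22(OH)_2 = 3.35×24.305 + 1.65×55.845 + 2×40.078 + 8×28.085 + 24×15.999 + 2×1.008 = 864.394 g/mol.
Each formula unit contains 2 Ca, equivalent to 2/1 = 2.0000 mol CaO.
M(CaO) = 1×40.078 + 1×15.999 = 56.077 g/mol.
Mass of CaO per formula unit = 2.0000 × 56.077 = 112.154 g.
CaO wt% = 112.154 / 864.394 × 100 = 12.97%.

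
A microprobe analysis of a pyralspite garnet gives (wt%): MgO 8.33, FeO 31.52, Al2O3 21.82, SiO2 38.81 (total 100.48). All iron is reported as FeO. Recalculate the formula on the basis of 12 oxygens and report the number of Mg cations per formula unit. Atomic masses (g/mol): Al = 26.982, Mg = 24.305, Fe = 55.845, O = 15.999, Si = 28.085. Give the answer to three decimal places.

0.962 Mg apfu

MgO: 8.33/40.304 = 0.20668 mol → 0.20668 mol Mg, 0.20668 mol O.
FeO: 31.52/71.844 = 0.43873 mol → 0.43873 mol Fe, 0.43873 mol O.
Al2O3: 21.82/101.961 = 0.21400 mol → 0.42800 mol Al, 0.64200 mol O.
SiO2: 38.81/60.083 = 0.64594 mol → 0.64594 mol Si, 1.29188 mol O.
Total oxygen = 2.57929 mol. Normalization factor = 12/2.57929 = 4.65244.
Mg per 12 O = 0.20668 × 4.65244 = 0.962.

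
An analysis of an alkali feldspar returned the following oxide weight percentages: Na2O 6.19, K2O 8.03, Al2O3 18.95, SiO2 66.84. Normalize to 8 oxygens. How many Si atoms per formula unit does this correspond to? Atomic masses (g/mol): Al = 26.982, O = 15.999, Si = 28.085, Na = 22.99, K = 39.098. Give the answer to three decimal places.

2.999 Si apfu

Na2O: 6.19/61.979 = 0.09987 mol → 0.19974 mol Na, 0.09987 mol O.
K2O: 8.03/94.195 = 0.08525 mol → 0.17050 mol K, 0.08525 mol O.
Al2O3: 18.95/101.961 = 0.18586 mol → 0.37172 mol Al, 0.55758 mol O.
SiO2: 66.84/60.083 = 1.11246 mol → 1.11246 mol Si, 2.22492 mol O.
Total oxygen = 2.96762 mol. Normalization factor = 8/2.96762 = 2.69576.
Si per 8 O = 1.11246 × 2.69576 = 2.999.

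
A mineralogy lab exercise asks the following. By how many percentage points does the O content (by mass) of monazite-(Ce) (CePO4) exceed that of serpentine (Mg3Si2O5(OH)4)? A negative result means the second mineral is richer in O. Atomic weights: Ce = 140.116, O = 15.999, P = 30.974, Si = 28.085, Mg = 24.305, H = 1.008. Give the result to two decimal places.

-24.74 percentage points

O in CePO4: molar mass 235.086 g/mol; 4×15.999 = 63.996 g → 27.22 wt%.
O in Mg3Si2O5(OH)4: molar mass 277.108 g/mol; 9×15.999 = 143.991 g → 51.96 wt%.
Difference = 27.22 − 51.96 = -24.74 percentage points.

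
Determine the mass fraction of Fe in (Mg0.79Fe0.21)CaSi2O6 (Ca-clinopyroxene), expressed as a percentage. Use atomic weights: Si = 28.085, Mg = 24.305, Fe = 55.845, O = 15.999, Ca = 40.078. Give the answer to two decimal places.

5.25 mass %

Formula mass = 0.79*24.305 + 0.21*55.845 + 1*40.078 + 2*28.085 + 6*15.999 = 223.170 g/mol, of which 11.727 g is Fe.
So Fe makes up 11.727/223.170 = 0.0525 of the mass, i.e. 5.25%.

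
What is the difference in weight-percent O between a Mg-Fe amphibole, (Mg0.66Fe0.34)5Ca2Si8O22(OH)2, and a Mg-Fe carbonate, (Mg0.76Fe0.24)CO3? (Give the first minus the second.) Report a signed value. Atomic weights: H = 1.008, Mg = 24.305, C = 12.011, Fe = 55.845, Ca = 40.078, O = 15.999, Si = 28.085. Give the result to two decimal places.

-7.90 percentage points

M((Mg0.66Fe0.34)5Ca2Si8O22(OH)2) = 865.971 g/mol, so wt% O = 383.976/865.971 × 100 = 44.34%.
M((Mg0.76Fe0.24)CO3) = 91.883 g/mol, so wt% O = 47.997/91.883 × 100 = 52.24%.
44.34 − 52.24 = -7.90 pp.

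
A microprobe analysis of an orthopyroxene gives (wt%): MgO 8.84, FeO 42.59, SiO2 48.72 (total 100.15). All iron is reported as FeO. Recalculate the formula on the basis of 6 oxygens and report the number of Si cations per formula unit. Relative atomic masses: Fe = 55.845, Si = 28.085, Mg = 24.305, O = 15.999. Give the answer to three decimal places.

1.999 Si apfu

MgO: 8.84/40.304 = 0.21933 mol → 0.21933 mol Mg, 0.21933 mol O.
FeO: 42.59/71.844 = 0.59281 mol → 0.59281 mol Fe, 0.59281 mol O.
SiO2: 48.72/60.083 = 0.81088 mol → 0.81088 mol Si, 1.62176 mol O.
Total oxygen = 2.43390 mol. Normalization factor = 6/2.43390 = 2.46518.
Si per 6 O = 0.81088 × 2.46518 = 1.999.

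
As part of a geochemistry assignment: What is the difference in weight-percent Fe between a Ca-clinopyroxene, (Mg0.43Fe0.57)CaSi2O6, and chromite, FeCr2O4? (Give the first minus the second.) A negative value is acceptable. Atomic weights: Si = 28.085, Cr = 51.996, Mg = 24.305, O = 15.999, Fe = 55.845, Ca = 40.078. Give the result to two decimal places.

-11.38 percentage points

First mineral: 31.832 g Fe in 234.525 g formula = 13.57 wt% Fe.
Second mineral: 55.845 g Fe in 223.833 g formula = 24.95 wt% Fe.
13.57% − 24.95% gives a difference of -11.38 percentage points.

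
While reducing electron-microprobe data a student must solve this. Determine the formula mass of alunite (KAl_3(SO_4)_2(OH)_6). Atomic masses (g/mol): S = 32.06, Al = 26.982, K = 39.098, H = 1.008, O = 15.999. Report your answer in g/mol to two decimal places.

414.20 g/mol

The formula mass is the sum 1·39.098 + 3·26.982 + 2·32.06 + 14·15.999 + 6·1.008.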